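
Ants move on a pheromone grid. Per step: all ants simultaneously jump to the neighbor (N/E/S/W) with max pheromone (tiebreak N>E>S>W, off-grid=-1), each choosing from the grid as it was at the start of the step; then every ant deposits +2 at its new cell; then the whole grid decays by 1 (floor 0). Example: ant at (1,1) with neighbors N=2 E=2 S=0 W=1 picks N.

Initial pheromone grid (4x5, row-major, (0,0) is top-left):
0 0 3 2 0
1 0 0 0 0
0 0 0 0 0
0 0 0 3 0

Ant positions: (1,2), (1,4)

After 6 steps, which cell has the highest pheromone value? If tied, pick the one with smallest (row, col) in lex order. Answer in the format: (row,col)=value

Step 1: ant0:(1,2)->N->(0,2) | ant1:(1,4)->N->(0,4)
  grid max=4 at (0,2)
Step 2: ant0:(0,2)->E->(0,3) | ant1:(0,4)->W->(0,3)
  grid max=4 at (0,3)
Step 3: ant0:(0,3)->W->(0,2) | ant1:(0,3)->W->(0,2)
  grid max=6 at (0,2)
Step 4: ant0:(0,2)->E->(0,3) | ant1:(0,2)->E->(0,3)
  grid max=6 at (0,3)
Step 5: ant0:(0,3)->W->(0,2) | ant1:(0,3)->W->(0,2)
  grid max=8 at (0,2)
Step 6: ant0:(0,2)->E->(0,3) | ant1:(0,2)->E->(0,3)
  grid max=8 at (0,3)
Final grid:
  0 0 7 8 0
  0 0 0 0 0
  0 0 0 0 0
  0 0 0 0 0
Max pheromone 8 at (0,3)

Answer: (0,3)=8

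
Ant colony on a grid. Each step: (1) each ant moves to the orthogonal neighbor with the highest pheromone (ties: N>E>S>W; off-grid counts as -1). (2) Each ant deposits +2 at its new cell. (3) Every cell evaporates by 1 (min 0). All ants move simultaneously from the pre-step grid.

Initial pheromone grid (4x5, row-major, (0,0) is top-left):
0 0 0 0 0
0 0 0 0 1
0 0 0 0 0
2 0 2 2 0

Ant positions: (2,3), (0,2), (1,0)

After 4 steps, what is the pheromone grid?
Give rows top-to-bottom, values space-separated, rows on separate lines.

After step 1: ants at (3,3),(0,3),(0,0)
  1 0 0 1 0
  0 0 0 0 0
  0 0 0 0 0
  1 0 1 3 0
After step 2: ants at (3,2),(0,4),(0,1)
  0 1 0 0 1
  0 0 0 0 0
  0 0 0 0 0
  0 0 2 2 0
After step 3: ants at (3,3),(1,4),(0,2)
  0 0 1 0 0
  0 0 0 0 1
  0 0 0 0 0
  0 0 1 3 0
After step 4: ants at (3,2),(0,4),(0,3)
  0 0 0 1 1
  0 0 0 0 0
  0 0 0 0 0
  0 0 2 2 0

0 0 0 1 1
0 0 0 0 0
0 0 0 0 0
0 0 2 2 0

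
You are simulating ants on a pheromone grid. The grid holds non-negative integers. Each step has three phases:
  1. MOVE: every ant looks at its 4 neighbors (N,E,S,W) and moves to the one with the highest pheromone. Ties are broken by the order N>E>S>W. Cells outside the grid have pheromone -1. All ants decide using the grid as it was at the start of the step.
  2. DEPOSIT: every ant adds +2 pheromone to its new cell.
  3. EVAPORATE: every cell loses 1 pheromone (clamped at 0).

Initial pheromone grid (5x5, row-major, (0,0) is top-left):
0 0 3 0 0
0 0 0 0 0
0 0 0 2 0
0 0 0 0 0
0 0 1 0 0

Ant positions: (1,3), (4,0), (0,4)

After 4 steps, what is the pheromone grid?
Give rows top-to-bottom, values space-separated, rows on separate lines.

After step 1: ants at (2,3),(3,0),(1,4)
  0 0 2 0 0
  0 0 0 0 1
  0 0 0 3 0
  1 0 0 0 0
  0 0 0 0 0
After step 2: ants at (1,3),(2,0),(0,4)
  0 0 1 0 1
  0 0 0 1 0
  1 0 0 2 0
  0 0 0 0 0
  0 0 0 0 0
After step 3: ants at (2,3),(1,0),(1,4)
  0 0 0 0 0
  1 0 0 0 1
  0 0 0 3 0
  0 0 0 0 0
  0 0 0 0 0
After step 4: ants at (1,3),(0,0),(0,4)
  1 0 0 0 1
  0 0 0 1 0
  0 0 0 2 0
  0 0 0 0 0
  0 0 0 0 0

1 0 0 0 1
0 0 0 1 0
0 0 0 2 0
0 0 0 0 0
0 0 0 0 0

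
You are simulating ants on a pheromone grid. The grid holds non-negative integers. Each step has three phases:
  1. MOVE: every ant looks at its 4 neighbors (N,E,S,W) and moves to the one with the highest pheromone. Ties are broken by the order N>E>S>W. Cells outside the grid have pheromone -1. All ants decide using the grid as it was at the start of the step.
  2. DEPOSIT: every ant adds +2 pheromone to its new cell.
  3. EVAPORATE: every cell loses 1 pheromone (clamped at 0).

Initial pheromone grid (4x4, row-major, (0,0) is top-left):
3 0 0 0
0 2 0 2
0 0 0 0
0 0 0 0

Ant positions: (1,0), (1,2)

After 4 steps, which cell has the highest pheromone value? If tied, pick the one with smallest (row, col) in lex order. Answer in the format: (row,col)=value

Answer: (0,0)=3

Derivation:
Step 1: ant0:(1,0)->N->(0,0) | ant1:(1,2)->E->(1,3)
  grid max=4 at (0,0)
Step 2: ant0:(0,0)->E->(0,1) | ant1:(1,3)->N->(0,3)
  grid max=3 at (0,0)
Step 3: ant0:(0,1)->W->(0,0) | ant1:(0,3)->S->(1,3)
  grid max=4 at (0,0)
Step 4: ant0:(0,0)->E->(0,1) | ant1:(1,3)->N->(0,3)
  grid max=3 at (0,0)
Final grid:
  3 1 0 1
  0 0 0 2
  0 0 0 0
  0 0 0 0
Max pheromone 3 at (0,0)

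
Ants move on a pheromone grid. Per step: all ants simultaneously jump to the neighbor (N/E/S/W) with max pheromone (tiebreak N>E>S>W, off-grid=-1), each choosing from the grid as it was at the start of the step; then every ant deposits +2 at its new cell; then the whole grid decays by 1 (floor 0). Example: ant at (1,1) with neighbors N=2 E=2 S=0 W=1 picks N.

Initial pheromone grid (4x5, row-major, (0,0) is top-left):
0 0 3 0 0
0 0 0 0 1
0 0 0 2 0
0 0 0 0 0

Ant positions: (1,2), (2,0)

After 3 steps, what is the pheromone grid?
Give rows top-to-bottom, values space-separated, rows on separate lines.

After step 1: ants at (0,2),(1,0)
  0 0 4 0 0
  1 0 0 0 0
  0 0 0 1 0
  0 0 0 0 0
After step 2: ants at (0,3),(0,0)
  1 0 3 1 0
  0 0 0 0 0
  0 0 0 0 0
  0 0 0 0 0
After step 3: ants at (0,2),(0,1)
  0 1 4 0 0
  0 0 0 0 0
  0 0 0 0 0
  0 0 0 0 0

0 1 4 0 0
0 0 0 0 0
0 0 0 0 0
0 0 0 0 0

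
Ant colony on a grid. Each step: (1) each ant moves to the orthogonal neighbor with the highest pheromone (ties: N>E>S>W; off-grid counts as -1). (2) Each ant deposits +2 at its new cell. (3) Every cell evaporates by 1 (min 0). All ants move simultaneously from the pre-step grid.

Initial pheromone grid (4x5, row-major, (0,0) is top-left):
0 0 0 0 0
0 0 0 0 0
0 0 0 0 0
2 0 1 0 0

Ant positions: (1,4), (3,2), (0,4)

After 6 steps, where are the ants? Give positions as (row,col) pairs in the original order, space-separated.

Step 1: ant0:(1,4)->N->(0,4) | ant1:(3,2)->N->(2,2) | ant2:(0,4)->S->(1,4)
  grid max=1 at (0,4)
Step 2: ant0:(0,4)->S->(1,4) | ant1:(2,2)->N->(1,2) | ant2:(1,4)->N->(0,4)
  grid max=2 at (0,4)
Step 3: ant0:(1,4)->N->(0,4) | ant1:(1,2)->N->(0,2) | ant2:(0,4)->S->(1,4)
  grid max=3 at (0,4)
Step 4: ant0:(0,4)->S->(1,4) | ant1:(0,2)->E->(0,3) | ant2:(1,4)->N->(0,4)
  grid max=4 at (0,4)
Step 5: ant0:(1,4)->N->(0,4) | ant1:(0,3)->E->(0,4) | ant2:(0,4)->S->(1,4)
  grid max=7 at (0,4)
Step 6: ant0:(0,4)->S->(1,4) | ant1:(0,4)->S->(1,4) | ant2:(1,4)->N->(0,4)
  grid max=8 at (0,4)

(1,4) (1,4) (0,4)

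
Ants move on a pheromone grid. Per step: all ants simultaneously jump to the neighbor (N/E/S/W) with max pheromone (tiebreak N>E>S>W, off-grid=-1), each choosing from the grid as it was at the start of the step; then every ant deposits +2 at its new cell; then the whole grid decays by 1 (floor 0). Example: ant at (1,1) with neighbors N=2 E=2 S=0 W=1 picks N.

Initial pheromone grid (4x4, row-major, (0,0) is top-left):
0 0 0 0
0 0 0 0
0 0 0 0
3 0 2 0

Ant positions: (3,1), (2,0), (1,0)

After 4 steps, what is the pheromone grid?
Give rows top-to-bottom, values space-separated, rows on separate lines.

After step 1: ants at (3,0),(3,0),(0,0)
  1 0 0 0
  0 0 0 0
  0 0 0 0
  6 0 1 0
After step 2: ants at (2,0),(2,0),(0,1)
  0 1 0 0
  0 0 0 0
  3 0 0 0
  5 0 0 0
After step 3: ants at (3,0),(3,0),(0,2)
  0 0 1 0
  0 0 0 0
  2 0 0 0
  8 0 0 0
After step 4: ants at (2,0),(2,0),(0,3)
  0 0 0 1
  0 0 0 0
  5 0 0 0
  7 0 0 0

0 0 0 1
0 0 0 0
5 0 0 0
7 0 0 0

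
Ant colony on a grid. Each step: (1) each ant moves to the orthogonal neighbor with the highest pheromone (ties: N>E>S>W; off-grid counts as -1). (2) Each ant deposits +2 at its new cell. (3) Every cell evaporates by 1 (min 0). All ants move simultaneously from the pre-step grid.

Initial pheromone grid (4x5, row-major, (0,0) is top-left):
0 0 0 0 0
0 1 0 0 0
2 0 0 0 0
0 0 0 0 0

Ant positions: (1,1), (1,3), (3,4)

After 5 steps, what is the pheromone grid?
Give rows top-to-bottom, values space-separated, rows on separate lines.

After step 1: ants at (0,1),(0,3),(2,4)
  0 1 0 1 0
  0 0 0 0 0
  1 0 0 0 1
  0 0 0 0 0
After step 2: ants at (0,2),(0,4),(1,4)
  0 0 1 0 1
  0 0 0 0 1
  0 0 0 0 0
  0 0 0 0 0
After step 3: ants at (0,3),(1,4),(0,4)
  0 0 0 1 2
  0 0 0 0 2
  0 0 0 0 0
  0 0 0 0 0
After step 4: ants at (0,4),(0,4),(1,4)
  0 0 0 0 5
  0 0 0 0 3
  0 0 0 0 0
  0 0 0 0 0
After step 5: ants at (1,4),(1,4),(0,4)
  0 0 0 0 6
  0 0 0 0 6
  0 0 0 0 0
  0 0 0 0 0

0 0 0 0 6
0 0 0 0 6
0 0 0 0 0
0 0 0 0 0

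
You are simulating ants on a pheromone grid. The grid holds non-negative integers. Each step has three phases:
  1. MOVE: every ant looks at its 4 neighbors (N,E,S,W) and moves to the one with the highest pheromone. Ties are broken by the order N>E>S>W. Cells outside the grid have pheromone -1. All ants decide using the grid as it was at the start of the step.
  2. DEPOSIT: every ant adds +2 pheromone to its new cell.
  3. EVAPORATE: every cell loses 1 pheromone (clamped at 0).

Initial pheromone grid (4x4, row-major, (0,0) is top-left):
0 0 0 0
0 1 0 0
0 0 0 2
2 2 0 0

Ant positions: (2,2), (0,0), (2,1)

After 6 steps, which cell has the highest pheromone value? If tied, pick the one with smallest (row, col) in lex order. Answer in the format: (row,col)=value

Step 1: ant0:(2,2)->E->(2,3) | ant1:(0,0)->E->(0,1) | ant2:(2,1)->S->(3,1)
  grid max=3 at (2,3)
Step 2: ant0:(2,3)->N->(1,3) | ant1:(0,1)->E->(0,2) | ant2:(3,1)->W->(3,0)
  grid max=2 at (2,3)
Step 3: ant0:(1,3)->S->(2,3) | ant1:(0,2)->E->(0,3) | ant2:(3,0)->E->(3,1)
  grid max=3 at (2,3)
Step 4: ant0:(2,3)->N->(1,3) | ant1:(0,3)->S->(1,3) | ant2:(3,1)->W->(3,0)
  grid max=3 at (1,3)
Step 5: ant0:(1,3)->S->(2,3) | ant1:(1,3)->S->(2,3) | ant2:(3,0)->E->(3,1)
  grid max=5 at (2,3)
Step 6: ant0:(2,3)->N->(1,3) | ant1:(2,3)->N->(1,3) | ant2:(3,1)->W->(3,0)
  grid max=5 at (1,3)
Final grid:
  0 0 0 0
  0 0 0 5
  0 0 0 4
  2 2 0 0
Max pheromone 5 at (1,3)

Answer: (1,3)=5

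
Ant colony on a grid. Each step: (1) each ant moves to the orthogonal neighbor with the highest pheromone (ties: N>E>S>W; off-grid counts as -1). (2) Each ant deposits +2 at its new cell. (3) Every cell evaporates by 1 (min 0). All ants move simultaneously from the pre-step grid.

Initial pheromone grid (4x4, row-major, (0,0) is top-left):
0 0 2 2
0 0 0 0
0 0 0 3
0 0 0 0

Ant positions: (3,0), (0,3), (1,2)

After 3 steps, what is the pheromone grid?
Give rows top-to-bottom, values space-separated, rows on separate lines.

After step 1: ants at (2,0),(0,2),(0,2)
  0 0 5 1
  0 0 0 0
  1 0 0 2
  0 0 0 0
After step 2: ants at (1,0),(0,3),(0,3)
  0 0 4 4
  1 0 0 0
  0 0 0 1
  0 0 0 0
After step 3: ants at (0,0),(0,2),(0,2)
  1 0 7 3
  0 0 0 0
  0 0 0 0
  0 0 0 0

1 0 7 3
0 0 0 0
0 0 0 0
0 0 0 0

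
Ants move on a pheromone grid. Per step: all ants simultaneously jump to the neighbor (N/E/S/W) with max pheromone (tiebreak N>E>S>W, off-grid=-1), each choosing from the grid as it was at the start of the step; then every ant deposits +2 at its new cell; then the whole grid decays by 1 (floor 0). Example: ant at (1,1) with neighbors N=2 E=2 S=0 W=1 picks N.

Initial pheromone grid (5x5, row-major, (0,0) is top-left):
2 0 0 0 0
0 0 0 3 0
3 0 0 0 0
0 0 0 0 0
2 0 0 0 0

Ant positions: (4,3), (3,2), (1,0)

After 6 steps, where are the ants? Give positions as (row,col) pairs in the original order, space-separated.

Step 1: ant0:(4,3)->N->(3,3) | ant1:(3,2)->N->(2,2) | ant2:(1,0)->S->(2,0)
  grid max=4 at (2,0)
Step 2: ant0:(3,3)->N->(2,3) | ant1:(2,2)->N->(1,2) | ant2:(2,0)->N->(1,0)
  grid max=3 at (2,0)
Step 3: ant0:(2,3)->N->(1,3) | ant1:(1,2)->E->(1,3) | ant2:(1,0)->S->(2,0)
  grid max=4 at (1,3)
Step 4: ant0:(1,3)->N->(0,3) | ant1:(1,3)->N->(0,3) | ant2:(2,0)->N->(1,0)
  grid max=3 at (0,3)
Step 5: ant0:(0,3)->S->(1,3) | ant1:(0,3)->S->(1,3) | ant2:(1,0)->S->(2,0)
  grid max=6 at (1,3)
Step 6: ant0:(1,3)->N->(0,3) | ant1:(1,3)->N->(0,3) | ant2:(2,0)->N->(1,0)
  grid max=5 at (0,3)

(0,3) (0,3) (1,0)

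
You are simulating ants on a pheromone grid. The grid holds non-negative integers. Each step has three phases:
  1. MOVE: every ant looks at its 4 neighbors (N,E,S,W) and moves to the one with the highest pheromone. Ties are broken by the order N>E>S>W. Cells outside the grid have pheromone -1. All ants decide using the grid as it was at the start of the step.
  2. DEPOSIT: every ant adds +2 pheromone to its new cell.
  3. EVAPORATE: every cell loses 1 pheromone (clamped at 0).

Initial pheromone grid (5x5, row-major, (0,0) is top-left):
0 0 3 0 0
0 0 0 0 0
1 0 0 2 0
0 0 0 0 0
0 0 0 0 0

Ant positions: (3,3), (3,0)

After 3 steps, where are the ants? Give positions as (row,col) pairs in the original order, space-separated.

Step 1: ant0:(3,3)->N->(2,3) | ant1:(3,0)->N->(2,0)
  grid max=3 at (2,3)
Step 2: ant0:(2,3)->N->(1,3) | ant1:(2,0)->N->(1,0)
  grid max=2 at (2,3)
Step 3: ant0:(1,3)->S->(2,3) | ant1:(1,0)->S->(2,0)
  grid max=3 at (2,3)

(2,3) (2,0)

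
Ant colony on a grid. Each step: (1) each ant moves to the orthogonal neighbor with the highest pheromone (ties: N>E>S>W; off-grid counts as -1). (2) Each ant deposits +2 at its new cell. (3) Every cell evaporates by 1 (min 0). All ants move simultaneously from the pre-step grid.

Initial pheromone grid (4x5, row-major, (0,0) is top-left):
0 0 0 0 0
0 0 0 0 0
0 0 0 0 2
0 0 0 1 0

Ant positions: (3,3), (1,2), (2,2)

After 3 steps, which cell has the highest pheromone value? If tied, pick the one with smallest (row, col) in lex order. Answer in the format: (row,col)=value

Step 1: ant0:(3,3)->N->(2,3) | ant1:(1,2)->N->(0,2) | ant2:(2,2)->N->(1,2)
  grid max=1 at (0,2)
Step 2: ant0:(2,3)->E->(2,4) | ant1:(0,2)->S->(1,2) | ant2:(1,2)->N->(0,2)
  grid max=2 at (0,2)
Step 3: ant0:(2,4)->N->(1,4) | ant1:(1,2)->N->(0,2) | ant2:(0,2)->S->(1,2)
  grid max=3 at (0,2)
Final grid:
  0 0 3 0 0
  0 0 3 0 1
  0 0 0 0 1
  0 0 0 0 0
Max pheromone 3 at (0,2)

Answer: (0,2)=3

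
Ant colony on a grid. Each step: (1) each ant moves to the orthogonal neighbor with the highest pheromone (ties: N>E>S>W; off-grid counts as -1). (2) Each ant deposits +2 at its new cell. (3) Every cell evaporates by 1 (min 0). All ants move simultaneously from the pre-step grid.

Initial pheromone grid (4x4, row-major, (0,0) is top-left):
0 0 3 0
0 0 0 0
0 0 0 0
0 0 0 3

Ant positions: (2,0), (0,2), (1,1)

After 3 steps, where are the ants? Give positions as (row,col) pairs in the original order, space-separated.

Step 1: ant0:(2,0)->N->(1,0) | ant1:(0,2)->E->(0,3) | ant2:(1,1)->N->(0,1)
  grid max=2 at (0,2)
Step 2: ant0:(1,0)->N->(0,0) | ant1:(0,3)->W->(0,2) | ant2:(0,1)->E->(0,2)
  grid max=5 at (0,2)
Step 3: ant0:(0,0)->E->(0,1) | ant1:(0,2)->E->(0,3) | ant2:(0,2)->E->(0,3)
  grid max=4 at (0,2)

(0,1) (0,3) (0,3)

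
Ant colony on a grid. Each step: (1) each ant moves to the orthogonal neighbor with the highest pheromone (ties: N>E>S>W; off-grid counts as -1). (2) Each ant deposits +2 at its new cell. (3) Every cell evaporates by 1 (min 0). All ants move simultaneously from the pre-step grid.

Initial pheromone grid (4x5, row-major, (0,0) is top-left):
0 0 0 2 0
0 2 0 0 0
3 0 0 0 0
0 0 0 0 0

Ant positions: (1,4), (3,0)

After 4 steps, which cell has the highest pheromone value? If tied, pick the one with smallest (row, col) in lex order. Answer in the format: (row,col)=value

Step 1: ant0:(1,4)->N->(0,4) | ant1:(3,0)->N->(2,0)
  grid max=4 at (2,0)
Step 2: ant0:(0,4)->W->(0,3) | ant1:(2,0)->N->(1,0)
  grid max=3 at (2,0)
Step 3: ant0:(0,3)->E->(0,4) | ant1:(1,0)->S->(2,0)
  grid max=4 at (2,0)
Step 4: ant0:(0,4)->W->(0,3) | ant1:(2,0)->N->(1,0)
  grid max=3 at (2,0)
Final grid:
  0 0 0 2 0
  1 0 0 0 0
  3 0 0 0 0
  0 0 0 0 0
Max pheromone 3 at (2,0)

Answer: (2,0)=3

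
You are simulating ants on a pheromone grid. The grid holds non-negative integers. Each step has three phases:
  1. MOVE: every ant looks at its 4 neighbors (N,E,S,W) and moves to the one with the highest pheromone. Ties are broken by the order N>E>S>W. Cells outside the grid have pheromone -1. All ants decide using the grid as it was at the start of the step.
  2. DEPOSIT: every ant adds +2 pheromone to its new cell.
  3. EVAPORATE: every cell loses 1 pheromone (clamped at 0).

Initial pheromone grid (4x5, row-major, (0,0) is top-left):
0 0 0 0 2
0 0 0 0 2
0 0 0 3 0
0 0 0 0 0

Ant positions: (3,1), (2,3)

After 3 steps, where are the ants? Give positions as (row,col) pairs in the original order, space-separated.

Step 1: ant0:(3,1)->N->(2,1) | ant1:(2,3)->N->(1,3)
  grid max=2 at (2,3)
Step 2: ant0:(2,1)->N->(1,1) | ant1:(1,3)->S->(2,3)
  grid max=3 at (2,3)
Step 3: ant0:(1,1)->N->(0,1) | ant1:(2,3)->N->(1,3)
  grid max=2 at (2,3)

(0,1) (1,3)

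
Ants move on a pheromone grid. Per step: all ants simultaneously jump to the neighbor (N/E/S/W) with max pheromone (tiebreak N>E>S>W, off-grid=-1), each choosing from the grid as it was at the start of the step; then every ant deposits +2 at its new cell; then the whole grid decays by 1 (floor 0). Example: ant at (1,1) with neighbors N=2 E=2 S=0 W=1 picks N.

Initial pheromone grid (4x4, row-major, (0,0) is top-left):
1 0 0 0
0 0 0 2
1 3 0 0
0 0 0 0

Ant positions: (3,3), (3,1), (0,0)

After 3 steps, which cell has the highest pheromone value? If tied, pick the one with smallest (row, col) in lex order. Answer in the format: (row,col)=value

Step 1: ant0:(3,3)->N->(2,3) | ant1:(3,1)->N->(2,1) | ant2:(0,0)->E->(0,1)
  grid max=4 at (2,1)
Step 2: ant0:(2,3)->N->(1,3) | ant1:(2,1)->N->(1,1) | ant2:(0,1)->E->(0,2)
  grid max=3 at (2,1)
Step 3: ant0:(1,3)->N->(0,3) | ant1:(1,1)->S->(2,1) | ant2:(0,2)->E->(0,3)
  grid max=4 at (2,1)
Final grid:
  0 0 0 3
  0 0 0 1
  0 4 0 0
  0 0 0 0
Max pheromone 4 at (2,1)

Answer: (2,1)=4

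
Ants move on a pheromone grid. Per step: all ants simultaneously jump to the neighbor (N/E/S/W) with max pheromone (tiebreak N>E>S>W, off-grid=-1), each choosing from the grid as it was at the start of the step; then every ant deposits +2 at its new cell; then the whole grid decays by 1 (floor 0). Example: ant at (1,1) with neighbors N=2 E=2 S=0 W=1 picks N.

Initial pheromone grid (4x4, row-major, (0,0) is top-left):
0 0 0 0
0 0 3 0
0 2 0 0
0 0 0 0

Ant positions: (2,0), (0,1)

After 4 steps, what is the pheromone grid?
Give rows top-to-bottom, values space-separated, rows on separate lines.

After step 1: ants at (2,1),(0,2)
  0 0 1 0
  0 0 2 0
  0 3 0 0
  0 0 0 0
After step 2: ants at (1,1),(1,2)
  0 0 0 0
  0 1 3 0
  0 2 0 0
  0 0 0 0
After step 3: ants at (1,2),(1,1)
  0 0 0 0
  0 2 4 0
  0 1 0 0
  0 0 0 0
After step 4: ants at (1,1),(1,2)
  0 0 0 0
  0 3 5 0
  0 0 0 0
  0 0 0 0

0 0 0 0
0 3 5 0
0 0 0 0
0 0 0 0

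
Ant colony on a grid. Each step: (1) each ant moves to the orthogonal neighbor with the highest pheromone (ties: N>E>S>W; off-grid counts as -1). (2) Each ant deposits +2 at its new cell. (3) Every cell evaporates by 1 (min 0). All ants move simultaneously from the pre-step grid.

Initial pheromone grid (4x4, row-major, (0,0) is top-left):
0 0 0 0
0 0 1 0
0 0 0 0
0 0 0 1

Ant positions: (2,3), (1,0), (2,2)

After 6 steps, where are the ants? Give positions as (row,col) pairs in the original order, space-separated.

Step 1: ant0:(2,3)->S->(3,3) | ant1:(1,0)->N->(0,0) | ant2:(2,2)->N->(1,2)
  grid max=2 at (1,2)
Step 2: ant0:(3,3)->N->(2,3) | ant1:(0,0)->E->(0,1) | ant2:(1,2)->N->(0,2)
  grid max=1 at (0,1)
Step 3: ant0:(2,3)->S->(3,3) | ant1:(0,1)->E->(0,2) | ant2:(0,2)->S->(1,2)
  grid max=2 at (0,2)
Step 4: ant0:(3,3)->N->(2,3) | ant1:(0,2)->S->(1,2) | ant2:(1,2)->N->(0,2)
  grid max=3 at (0,2)
Step 5: ant0:(2,3)->S->(3,3) | ant1:(1,2)->N->(0,2) | ant2:(0,2)->S->(1,2)
  grid max=4 at (0,2)
Step 6: ant0:(3,3)->N->(2,3) | ant1:(0,2)->S->(1,2) | ant2:(1,2)->N->(0,2)
  grid max=5 at (0,2)

(2,3) (1,2) (0,2)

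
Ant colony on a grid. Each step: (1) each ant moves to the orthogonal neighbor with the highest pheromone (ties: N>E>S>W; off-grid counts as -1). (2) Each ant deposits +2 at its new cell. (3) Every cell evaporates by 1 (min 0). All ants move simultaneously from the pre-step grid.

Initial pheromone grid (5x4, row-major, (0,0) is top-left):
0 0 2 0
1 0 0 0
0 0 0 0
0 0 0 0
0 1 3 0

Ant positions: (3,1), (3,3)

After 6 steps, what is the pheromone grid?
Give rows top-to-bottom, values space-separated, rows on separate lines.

After step 1: ants at (4,1),(2,3)
  0 0 1 0
  0 0 0 0
  0 0 0 1
  0 0 0 0
  0 2 2 0
After step 2: ants at (4,2),(1,3)
  0 0 0 0
  0 0 0 1
  0 0 0 0
  0 0 0 0
  0 1 3 0
After step 3: ants at (4,1),(0,3)
  0 0 0 1
  0 0 0 0
  0 0 0 0
  0 0 0 0
  0 2 2 0
After step 4: ants at (4,2),(1,3)
  0 0 0 0
  0 0 0 1
  0 0 0 0
  0 0 0 0
  0 1 3 0
After step 5: ants at (4,1),(0,3)
  0 0 0 1
  0 0 0 0
  0 0 0 0
  0 0 0 0
  0 2 2 0
After step 6: ants at (4,2),(1,3)
  0 0 0 0
  0 0 0 1
  0 0 0 0
  0 0 0 0
  0 1 3 0

0 0 0 0
0 0 0 1
0 0 0 0
0 0 0 0
0 1 3 0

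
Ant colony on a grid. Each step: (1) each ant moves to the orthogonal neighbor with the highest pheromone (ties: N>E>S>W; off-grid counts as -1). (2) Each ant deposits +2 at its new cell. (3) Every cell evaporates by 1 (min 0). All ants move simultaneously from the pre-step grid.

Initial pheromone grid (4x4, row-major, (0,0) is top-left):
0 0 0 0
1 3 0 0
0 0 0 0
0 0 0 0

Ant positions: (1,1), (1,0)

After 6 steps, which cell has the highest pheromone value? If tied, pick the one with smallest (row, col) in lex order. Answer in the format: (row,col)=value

Step 1: ant0:(1,1)->W->(1,0) | ant1:(1,0)->E->(1,1)
  grid max=4 at (1,1)
Step 2: ant0:(1,0)->E->(1,1) | ant1:(1,1)->W->(1,0)
  grid max=5 at (1,1)
Step 3: ant0:(1,1)->W->(1,0) | ant1:(1,0)->E->(1,1)
  grid max=6 at (1,1)
Step 4: ant0:(1,0)->E->(1,1) | ant1:(1,1)->W->(1,0)
  grid max=7 at (1,1)
Step 5: ant0:(1,1)->W->(1,0) | ant1:(1,0)->E->(1,1)
  grid max=8 at (1,1)
Step 6: ant0:(1,0)->E->(1,1) | ant1:(1,1)->W->(1,0)
  grid max=9 at (1,1)
Final grid:
  0 0 0 0
  7 9 0 0
  0 0 0 0
  0 0 0 0
Max pheromone 9 at (1,1)

Answer: (1,1)=9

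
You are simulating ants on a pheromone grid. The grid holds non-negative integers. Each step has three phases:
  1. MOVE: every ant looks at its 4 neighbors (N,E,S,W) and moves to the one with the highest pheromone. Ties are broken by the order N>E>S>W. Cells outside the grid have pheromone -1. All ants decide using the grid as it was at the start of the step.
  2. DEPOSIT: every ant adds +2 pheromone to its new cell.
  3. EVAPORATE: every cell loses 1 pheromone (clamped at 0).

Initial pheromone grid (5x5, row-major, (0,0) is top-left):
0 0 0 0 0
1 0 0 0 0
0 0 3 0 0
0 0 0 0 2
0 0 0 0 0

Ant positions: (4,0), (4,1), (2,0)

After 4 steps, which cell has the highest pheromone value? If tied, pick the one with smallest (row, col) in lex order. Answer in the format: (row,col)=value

Step 1: ant0:(4,0)->N->(3,0) | ant1:(4,1)->N->(3,1) | ant2:(2,0)->N->(1,0)
  grid max=2 at (1,0)
Step 2: ant0:(3,0)->E->(3,1) | ant1:(3,1)->W->(3,0) | ant2:(1,0)->N->(0,0)
  grid max=2 at (3,0)
Step 3: ant0:(3,1)->W->(3,0) | ant1:(3,0)->E->(3,1) | ant2:(0,0)->S->(1,0)
  grid max=3 at (3,0)
Step 4: ant0:(3,0)->E->(3,1) | ant1:(3,1)->W->(3,0) | ant2:(1,0)->N->(0,0)
  grid max=4 at (3,0)
Final grid:
  1 0 0 0 0
  1 0 0 0 0
  0 0 0 0 0
  4 4 0 0 0
  0 0 0 0 0
Max pheromone 4 at (3,0)

Answer: (3,0)=4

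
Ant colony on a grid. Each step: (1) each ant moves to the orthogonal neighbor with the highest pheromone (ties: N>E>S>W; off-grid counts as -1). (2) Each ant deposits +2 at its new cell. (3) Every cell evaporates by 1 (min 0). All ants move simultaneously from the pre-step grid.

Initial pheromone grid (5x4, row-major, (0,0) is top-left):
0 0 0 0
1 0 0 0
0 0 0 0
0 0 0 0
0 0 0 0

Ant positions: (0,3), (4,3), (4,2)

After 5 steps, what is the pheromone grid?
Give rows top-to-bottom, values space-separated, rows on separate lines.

After step 1: ants at (1,3),(3,3),(3,2)
  0 0 0 0
  0 0 0 1
  0 0 0 0
  0 0 1 1
  0 0 0 0
After step 2: ants at (0,3),(3,2),(3,3)
  0 0 0 1
  0 0 0 0
  0 0 0 0
  0 0 2 2
  0 0 0 0
After step 3: ants at (1,3),(3,3),(3,2)
  0 0 0 0
  0 0 0 1
  0 0 0 0
  0 0 3 3
  0 0 0 0
After step 4: ants at (0,3),(3,2),(3,3)
  0 0 0 1
  0 0 0 0
  0 0 0 0
  0 0 4 4
  0 0 0 0
After step 5: ants at (1,3),(3,3),(3,2)
  0 0 0 0
  0 0 0 1
  0 0 0 0
  0 0 5 5
  0 0 0 0

0 0 0 0
0 0 0 1
0 0 0 0
0 0 5 5
0 0 0 0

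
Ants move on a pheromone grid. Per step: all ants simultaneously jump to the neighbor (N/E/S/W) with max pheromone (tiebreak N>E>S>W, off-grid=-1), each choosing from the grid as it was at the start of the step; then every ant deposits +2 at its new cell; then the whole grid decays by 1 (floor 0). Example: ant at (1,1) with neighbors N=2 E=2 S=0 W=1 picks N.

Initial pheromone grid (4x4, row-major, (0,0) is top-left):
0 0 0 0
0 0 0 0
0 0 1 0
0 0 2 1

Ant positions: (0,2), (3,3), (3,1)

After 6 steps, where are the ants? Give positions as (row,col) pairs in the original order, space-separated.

Step 1: ant0:(0,2)->E->(0,3) | ant1:(3,3)->W->(3,2) | ant2:(3,1)->E->(3,2)
  grid max=5 at (3,2)
Step 2: ant0:(0,3)->S->(1,3) | ant1:(3,2)->N->(2,2) | ant2:(3,2)->N->(2,2)
  grid max=4 at (3,2)
Step 3: ant0:(1,3)->N->(0,3) | ant1:(2,2)->S->(3,2) | ant2:(2,2)->S->(3,2)
  grid max=7 at (3,2)
Step 4: ant0:(0,3)->S->(1,3) | ant1:(3,2)->N->(2,2) | ant2:(3,2)->N->(2,2)
  grid max=6 at (3,2)
Step 5: ant0:(1,3)->N->(0,3) | ant1:(2,2)->S->(3,2) | ant2:(2,2)->S->(3,2)
  grid max=9 at (3,2)
Step 6: ant0:(0,3)->S->(1,3) | ant1:(3,2)->N->(2,2) | ant2:(3,2)->N->(2,2)
  grid max=8 at (3,2)

(1,3) (2,2) (2,2)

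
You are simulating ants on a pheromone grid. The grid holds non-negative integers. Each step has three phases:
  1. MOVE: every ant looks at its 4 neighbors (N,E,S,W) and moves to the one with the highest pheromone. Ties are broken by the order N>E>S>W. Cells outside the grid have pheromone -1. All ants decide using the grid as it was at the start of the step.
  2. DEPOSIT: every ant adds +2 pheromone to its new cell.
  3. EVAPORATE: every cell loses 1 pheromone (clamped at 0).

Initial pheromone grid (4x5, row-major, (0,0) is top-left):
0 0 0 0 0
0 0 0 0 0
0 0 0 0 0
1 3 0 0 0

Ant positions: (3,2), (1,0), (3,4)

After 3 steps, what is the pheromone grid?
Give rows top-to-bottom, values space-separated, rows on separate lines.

After step 1: ants at (3,1),(0,0),(2,4)
  1 0 0 0 0
  0 0 0 0 0
  0 0 0 0 1
  0 4 0 0 0
After step 2: ants at (2,1),(0,1),(1,4)
  0 1 0 0 0
  0 0 0 0 1
  0 1 0 0 0
  0 3 0 0 0
After step 3: ants at (3,1),(0,2),(0,4)
  0 0 1 0 1
  0 0 0 0 0
  0 0 0 0 0
  0 4 0 0 0

0 0 1 0 1
0 0 0 0 0
0 0 0 0 0
0 4 0 0 0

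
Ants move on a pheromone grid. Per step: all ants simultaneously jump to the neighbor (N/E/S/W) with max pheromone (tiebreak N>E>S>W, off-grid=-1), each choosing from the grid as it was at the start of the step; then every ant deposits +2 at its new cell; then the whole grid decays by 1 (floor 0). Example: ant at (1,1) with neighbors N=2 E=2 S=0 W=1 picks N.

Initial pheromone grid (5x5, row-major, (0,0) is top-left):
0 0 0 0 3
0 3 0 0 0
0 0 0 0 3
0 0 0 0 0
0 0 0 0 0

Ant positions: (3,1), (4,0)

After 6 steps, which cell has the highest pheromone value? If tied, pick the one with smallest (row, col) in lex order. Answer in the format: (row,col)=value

Answer: (1,1)=7

Derivation:
Step 1: ant0:(3,1)->N->(2,1) | ant1:(4,0)->N->(3,0)
  grid max=2 at (0,4)
Step 2: ant0:(2,1)->N->(1,1) | ant1:(3,0)->N->(2,0)
  grid max=3 at (1,1)
Step 3: ant0:(1,1)->N->(0,1) | ant1:(2,0)->N->(1,0)
  grid max=2 at (1,1)
Step 4: ant0:(0,1)->S->(1,1) | ant1:(1,0)->E->(1,1)
  grid max=5 at (1,1)
Step 5: ant0:(1,1)->N->(0,1) | ant1:(1,1)->N->(0,1)
  grid max=4 at (1,1)
Step 6: ant0:(0,1)->S->(1,1) | ant1:(0,1)->S->(1,1)
  grid max=7 at (1,1)
Final grid:
  0 2 0 0 0
  0 7 0 0 0
  0 0 0 0 0
  0 0 0 0 0
  0 0 0 0 0
Max pheromone 7 at (1,1)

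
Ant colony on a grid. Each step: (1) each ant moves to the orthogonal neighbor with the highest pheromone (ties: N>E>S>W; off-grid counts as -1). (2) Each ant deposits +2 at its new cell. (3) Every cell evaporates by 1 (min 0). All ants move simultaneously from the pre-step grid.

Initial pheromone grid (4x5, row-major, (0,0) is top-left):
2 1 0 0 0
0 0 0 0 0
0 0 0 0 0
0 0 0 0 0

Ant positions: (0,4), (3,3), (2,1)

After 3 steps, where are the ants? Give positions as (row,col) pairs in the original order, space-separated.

Step 1: ant0:(0,4)->S->(1,4) | ant1:(3,3)->N->(2,3) | ant2:(2,1)->N->(1,1)
  grid max=1 at (0,0)
Step 2: ant0:(1,4)->N->(0,4) | ant1:(2,3)->N->(1,3) | ant2:(1,1)->N->(0,1)
  grid max=1 at (0,1)
Step 3: ant0:(0,4)->S->(1,4) | ant1:(1,3)->N->(0,3) | ant2:(0,1)->E->(0,2)
  grid max=1 at (0,2)

(1,4) (0,3) (0,2)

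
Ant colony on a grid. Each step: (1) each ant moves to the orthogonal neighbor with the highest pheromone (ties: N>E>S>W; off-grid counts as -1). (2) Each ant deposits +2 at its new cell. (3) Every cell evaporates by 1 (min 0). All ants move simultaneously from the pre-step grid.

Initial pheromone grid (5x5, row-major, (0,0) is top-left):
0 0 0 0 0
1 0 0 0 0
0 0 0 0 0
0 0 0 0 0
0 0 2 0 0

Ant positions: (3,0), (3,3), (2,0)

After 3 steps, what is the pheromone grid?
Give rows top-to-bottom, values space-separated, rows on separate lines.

After step 1: ants at (2,0),(2,3),(1,0)
  0 0 0 0 0
  2 0 0 0 0
  1 0 0 1 0
  0 0 0 0 0
  0 0 1 0 0
After step 2: ants at (1,0),(1,3),(2,0)
  0 0 0 0 0
  3 0 0 1 0
  2 0 0 0 0
  0 0 0 0 0
  0 0 0 0 0
After step 3: ants at (2,0),(0,3),(1,0)
  0 0 0 1 0
  4 0 0 0 0
  3 0 0 0 0
  0 0 0 0 0
  0 0 0 0 0

0 0 0 1 0
4 0 0 0 0
3 0 0 0 0
0 0 0 0 0
0 0 0 0 0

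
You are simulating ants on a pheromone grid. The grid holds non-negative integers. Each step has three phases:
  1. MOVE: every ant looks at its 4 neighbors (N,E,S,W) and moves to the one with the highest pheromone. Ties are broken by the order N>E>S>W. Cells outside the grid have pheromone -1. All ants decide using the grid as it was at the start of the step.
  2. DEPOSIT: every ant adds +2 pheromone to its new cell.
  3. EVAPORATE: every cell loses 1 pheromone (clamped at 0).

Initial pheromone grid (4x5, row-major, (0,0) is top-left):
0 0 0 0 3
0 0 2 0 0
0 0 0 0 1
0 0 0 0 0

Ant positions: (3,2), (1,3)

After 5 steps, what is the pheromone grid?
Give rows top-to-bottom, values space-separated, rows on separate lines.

After step 1: ants at (2,2),(1,2)
  0 0 0 0 2
  0 0 3 0 0
  0 0 1 0 0
  0 0 0 0 0
After step 2: ants at (1,2),(2,2)
  0 0 0 0 1
  0 0 4 0 0
  0 0 2 0 0
  0 0 0 0 0
After step 3: ants at (2,2),(1,2)
  0 0 0 0 0
  0 0 5 0 0
  0 0 3 0 0
  0 0 0 0 0
After step 4: ants at (1,2),(2,2)
  0 0 0 0 0
  0 0 6 0 0
  0 0 4 0 0
  0 0 0 0 0
After step 5: ants at (2,2),(1,2)
  0 0 0 0 0
  0 0 7 0 0
  0 0 5 0 0
  0 0 0 0 0

0 0 0 0 0
0 0 7 0 0
0 0 5 0 0
0 0 0 0 0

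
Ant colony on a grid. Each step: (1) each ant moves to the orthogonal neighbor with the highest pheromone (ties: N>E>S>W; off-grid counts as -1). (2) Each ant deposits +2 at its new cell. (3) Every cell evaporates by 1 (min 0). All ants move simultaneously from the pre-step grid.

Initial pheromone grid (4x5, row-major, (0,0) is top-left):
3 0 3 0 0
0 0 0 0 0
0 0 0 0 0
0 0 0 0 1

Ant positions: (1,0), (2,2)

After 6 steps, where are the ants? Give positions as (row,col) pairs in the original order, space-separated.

Step 1: ant0:(1,0)->N->(0,0) | ant1:(2,2)->N->(1,2)
  grid max=4 at (0,0)
Step 2: ant0:(0,0)->E->(0,1) | ant1:(1,2)->N->(0,2)
  grid max=3 at (0,0)
Step 3: ant0:(0,1)->E->(0,2) | ant1:(0,2)->W->(0,1)
  grid max=4 at (0,2)
Step 4: ant0:(0,2)->W->(0,1) | ant1:(0,1)->E->(0,2)
  grid max=5 at (0,2)
Step 5: ant0:(0,1)->E->(0,2) | ant1:(0,2)->W->(0,1)
  grid max=6 at (0,2)
Step 6: ant0:(0,2)->W->(0,1) | ant1:(0,1)->E->(0,2)
  grid max=7 at (0,2)

(0,1) (0,2)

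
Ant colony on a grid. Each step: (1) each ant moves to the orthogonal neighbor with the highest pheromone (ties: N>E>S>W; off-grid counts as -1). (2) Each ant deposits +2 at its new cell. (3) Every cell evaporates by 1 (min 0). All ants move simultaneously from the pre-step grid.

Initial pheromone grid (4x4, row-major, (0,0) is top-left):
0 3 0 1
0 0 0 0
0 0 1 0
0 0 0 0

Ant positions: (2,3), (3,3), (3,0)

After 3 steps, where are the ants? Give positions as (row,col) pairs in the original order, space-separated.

Step 1: ant0:(2,3)->W->(2,2) | ant1:(3,3)->N->(2,3) | ant2:(3,0)->N->(2,0)
  grid max=2 at (0,1)
Step 2: ant0:(2,2)->E->(2,3) | ant1:(2,3)->W->(2,2) | ant2:(2,0)->N->(1,0)
  grid max=3 at (2,2)
Step 3: ant0:(2,3)->W->(2,2) | ant1:(2,2)->E->(2,3) | ant2:(1,0)->N->(0,0)
  grid max=4 at (2,2)

(2,2) (2,3) (0,0)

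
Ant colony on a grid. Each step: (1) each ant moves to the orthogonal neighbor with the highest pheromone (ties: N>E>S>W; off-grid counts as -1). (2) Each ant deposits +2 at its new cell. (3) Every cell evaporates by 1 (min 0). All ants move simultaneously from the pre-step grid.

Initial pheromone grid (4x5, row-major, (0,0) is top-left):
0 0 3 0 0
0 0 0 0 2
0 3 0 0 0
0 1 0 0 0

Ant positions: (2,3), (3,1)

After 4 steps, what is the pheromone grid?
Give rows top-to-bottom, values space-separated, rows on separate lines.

After step 1: ants at (1,3),(2,1)
  0 0 2 0 0
  0 0 0 1 1
  0 4 0 0 0
  0 0 0 0 0
After step 2: ants at (1,4),(1,1)
  0 0 1 0 0
  0 1 0 0 2
  0 3 0 0 0
  0 0 0 0 0
After step 3: ants at (0,4),(2,1)
  0 0 0 0 1
  0 0 0 0 1
  0 4 0 0 0
  0 0 0 0 0
After step 4: ants at (1,4),(1,1)
  0 0 0 0 0
  0 1 0 0 2
  0 3 0 0 0
  0 0 0 0 0

0 0 0 0 0
0 1 0 0 2
0 3 0 0 0
0 0 0 0 0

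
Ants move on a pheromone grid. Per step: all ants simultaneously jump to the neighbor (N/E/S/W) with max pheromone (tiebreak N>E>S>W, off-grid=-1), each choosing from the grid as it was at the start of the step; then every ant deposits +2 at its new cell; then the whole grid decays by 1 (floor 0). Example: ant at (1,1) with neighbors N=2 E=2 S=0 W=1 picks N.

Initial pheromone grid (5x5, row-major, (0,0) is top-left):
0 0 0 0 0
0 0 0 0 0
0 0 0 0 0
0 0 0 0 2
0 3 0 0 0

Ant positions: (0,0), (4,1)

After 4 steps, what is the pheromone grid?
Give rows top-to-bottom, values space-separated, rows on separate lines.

After step 1: ants at (0,1),(3,1)
  0 1 0 0 0
  0 0 0 0 0
  0 0 0 0 0
  0 1 0 0 1
  0 2 0 0 0
After step 2: ants at (0,2),(4,1)
  0 0 1 0 0
  0 0 0 0 0
  0 0 0 0 0
  0 0 0 0 0
  0 3 0 0 0
After step 3: ants at (0,3),(3,1)
  0 0 0 1 0
  0 0 0 0 0
  0 0 0 0 0
  0 1 0 0 0
  0 2 0 0 0
After step 4: ants at (0,4),(4,1)
  0 0 0 0 1
  0 0 0 0 0
  0 0 0 0 0
  0 0 0 0 0
  0 3 0 0 0

0 0 0 0 1
0 0 0 0 0
0 0 0 0 0
0 0 0 0 0
0 3 0 0 0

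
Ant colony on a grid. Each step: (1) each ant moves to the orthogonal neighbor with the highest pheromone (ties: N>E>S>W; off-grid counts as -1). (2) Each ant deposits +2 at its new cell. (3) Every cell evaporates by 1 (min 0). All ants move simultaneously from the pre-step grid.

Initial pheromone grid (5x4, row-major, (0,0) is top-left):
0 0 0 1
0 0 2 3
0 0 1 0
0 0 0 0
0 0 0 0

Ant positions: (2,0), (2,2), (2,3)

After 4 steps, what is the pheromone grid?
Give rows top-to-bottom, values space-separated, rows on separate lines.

After step 1: ants at (1,0),(1,2),(1,3)
  0 0 0 0
  1 0 3 4
  0 0 0 0
  0 0 0 0
  0 0 0 0
After step 2: ants at (0,0),(1,3),(1,2)
  1 0 0 0
  0 0 4 5
  0 0 0 0
  0 0 0 0
  0 0 0 0
After step 3: ants at (0,1),(1,2),(1,3)
  0 1 0 0
  0 0 5 6
  0 0 0 0
  0 0 0 0
  0 0 0 0
After step 4: ants at (0,2),(1,3),(1,2)
  0 0 1 0
  0 0 6 7
  0 0 0 0
  0 0 0 0
  0 0 0 0

0 0 1 0
0 0 6 7
0 0 0 0
0 0 0 0
0 0 0 0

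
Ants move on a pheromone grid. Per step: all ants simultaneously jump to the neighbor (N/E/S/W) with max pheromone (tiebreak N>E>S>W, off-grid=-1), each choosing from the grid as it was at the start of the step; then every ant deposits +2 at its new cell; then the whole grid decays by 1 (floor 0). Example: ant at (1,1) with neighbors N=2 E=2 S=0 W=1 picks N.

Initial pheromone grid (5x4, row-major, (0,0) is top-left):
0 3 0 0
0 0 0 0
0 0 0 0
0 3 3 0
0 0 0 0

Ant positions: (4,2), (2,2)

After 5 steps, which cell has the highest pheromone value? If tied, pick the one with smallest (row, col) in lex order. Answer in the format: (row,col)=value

Step 1: ant0:(4,2)->N->(3,2) | ant1:(2,2)->S->(3,2)
  grid max=6 at (3,2)
Step 2: ant0:(3,2)->W->(3,1) | ant1:(3,2)->W->(3,1)
  grid max=5 at (3,1)
Step 3: ant0:(3,1)->E->(3,2) | ant1:(3,1)->E->(3,2)
  grid max=8 at (3,2)
Step 4: ant0:(3,2)->W->(3,1) | ant1:(3,2)->W->(3,1)
  grid max=7 at (3,1)
Step 5: ant0:(3,1)->E->(3,2) | ant1:(3,1)->E->(3,2)
  grid max=10 at (3,2)
Final grid:
  0 0 0 0
  0 0 0 0
  0 0 0 0
  0 6 10 0
  0 0 0 0
Max pheromone 10 at (3,2)

Answer: (3,2)=10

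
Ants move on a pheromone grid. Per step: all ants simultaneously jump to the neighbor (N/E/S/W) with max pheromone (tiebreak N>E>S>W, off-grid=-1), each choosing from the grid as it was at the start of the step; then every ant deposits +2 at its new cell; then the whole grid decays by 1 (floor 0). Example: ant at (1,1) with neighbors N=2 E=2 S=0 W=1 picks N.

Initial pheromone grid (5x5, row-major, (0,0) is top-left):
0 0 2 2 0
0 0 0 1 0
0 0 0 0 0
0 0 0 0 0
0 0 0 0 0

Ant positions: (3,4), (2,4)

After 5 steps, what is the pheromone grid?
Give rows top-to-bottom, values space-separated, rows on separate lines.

After step 1: ants at (2,4),(1,4)
  0 0 1 1 0
  0 0 0 0 1
  0 0 0 0 1
  0 0 0 0 0
  0 0 0 0 0
After step 2: ants at (1,4),(2,4)
  0 0 0 0 0
  0 0 0 0 2
  0 0 0 0 2
  0 0 0 0 0
  0 0 0 0 0
After step 3: ants at (2,4),(1,4)
  0 0 0 0 0
  0 0 0 0 3
  0 0 0 0 3
  0 0 0 0 0
  0 0 0 0 0
After step 4: ants at (1,4),(2,4)
  0 0 0 0 0
  0 0 0 0 4
  0 0 0 0 4
  0 0 0 0 0
  0 0 0 0 0
After step 5: ants at (2,4),(1,4)
  0 0 0 0 0
  0 0 0 0 5
  0 0 0 0 5
  0 0 0 0 0
  0 0 0 0 0

0 0 0 0 0
0 0 0 0 5
0 0 0 0 5
0 0 0 0 0
0 0 0 0 0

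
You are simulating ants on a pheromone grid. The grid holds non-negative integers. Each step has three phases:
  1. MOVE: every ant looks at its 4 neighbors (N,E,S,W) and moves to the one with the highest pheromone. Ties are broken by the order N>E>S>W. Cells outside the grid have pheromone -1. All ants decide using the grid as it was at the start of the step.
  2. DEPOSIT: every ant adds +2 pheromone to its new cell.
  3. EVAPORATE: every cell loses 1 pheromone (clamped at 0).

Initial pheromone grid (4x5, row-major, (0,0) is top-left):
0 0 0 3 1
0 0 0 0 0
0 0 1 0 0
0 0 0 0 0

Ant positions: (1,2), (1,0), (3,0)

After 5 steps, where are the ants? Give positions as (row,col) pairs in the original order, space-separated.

Step 1: ant0:(1,2)->S->(2,2) | ant1:(1,0)->N->(0,0) | ant2:(3,0)->N->(2,0)
  grid max=2 at (0,3)
Step 2: ant0:(2,2)->N->(1,2) | ant1:(0,0)->E->(0,1) | ant2:(2,0)->N->(1,0)
  grid max=1 at (0,1)
Step 3: ant0:(1,2)->S->(2,2) | ant1:(0,1)->E->(0,2) | ant2:(1,0)->N->(0,0)
  grid max=2 at (2,2)
Step 4: ant0:(2,2)->N->(1,2) | ant1:(0,2)->E->(0,3) | ant2:(0,0)->E->(0,1)
  grid max=1 at (0,1)
Step 5: ant0:(1,2)->S->(2,2) | ant1:(0,3)->E->(0,4) | ant2:(0,1)->E->(0,2)
  grid max=2 at (2,2)

(2,2) (0,4) (0,2)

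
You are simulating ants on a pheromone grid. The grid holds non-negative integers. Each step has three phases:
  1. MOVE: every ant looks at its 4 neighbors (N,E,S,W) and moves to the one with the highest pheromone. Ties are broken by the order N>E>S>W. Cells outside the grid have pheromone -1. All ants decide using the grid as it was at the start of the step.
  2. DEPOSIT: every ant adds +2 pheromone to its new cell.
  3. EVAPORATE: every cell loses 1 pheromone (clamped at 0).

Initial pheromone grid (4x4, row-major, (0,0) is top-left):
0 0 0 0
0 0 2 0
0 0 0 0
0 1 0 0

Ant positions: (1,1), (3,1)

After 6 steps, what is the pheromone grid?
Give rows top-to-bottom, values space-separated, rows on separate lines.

After step 1: ants at (1,2),(2,1)
  0 0 0 0
  0 0 3 0
  0 1 0 0
  0 0 0 0
After step 2: ants at (0,2),(1,1)
  0 0 1 0
  0 1 2 0
  0 0 0 0
  0 0 0 0
After step 3: ants at (1,2),(1,2)
  0 0 0 0
  0 0 5 0
  0 0 0 0
  0 0 0 0
After step 4: ants at (0,2),(0,2)
  0 0 3 0
  0 0 4 0
  0 0 0 0
  0 0 0 0
After step 5: ants at (1,2),(1,2)
  0 0 2 0
  0 0 7 0
  0 0 0 0
  0 0 0 0
After step 6: ants at (0,2),(0,2)
  0 0 5 0
  0 0 6 0
  0 0 0 0
  0 0 0 0

0 0 5 0
0 0 6 0
0 0 0 0
0 0 0 0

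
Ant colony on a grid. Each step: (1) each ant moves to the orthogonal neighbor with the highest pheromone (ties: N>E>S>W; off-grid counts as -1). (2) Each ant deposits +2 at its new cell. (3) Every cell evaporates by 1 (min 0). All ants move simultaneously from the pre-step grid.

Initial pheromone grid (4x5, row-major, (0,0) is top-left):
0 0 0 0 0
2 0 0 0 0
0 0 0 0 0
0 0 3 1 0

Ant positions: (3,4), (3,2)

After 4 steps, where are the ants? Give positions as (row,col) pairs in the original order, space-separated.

Step 1: ant0:(3,4)->W->(3,3) | ant1:(3,2)->E->(3,3)
  grid max=4 at (3,3)
Step 2: ant0:(3,3)->W->(3,2) | ant1:(3,3)->W->(3,2)
  grid max=5 at (3,2)
Step 3: ant0:(3,2)->E->(3,3) | ant1:(3,2)->E->(3,3)
  grid max=6 at (3,3)
Step 4: ant0:(3,3)->W->(3,2) | ant1:(3,3)->W->(3,2)
  grid max=7 at (3,2)

(3,2) (3,2)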